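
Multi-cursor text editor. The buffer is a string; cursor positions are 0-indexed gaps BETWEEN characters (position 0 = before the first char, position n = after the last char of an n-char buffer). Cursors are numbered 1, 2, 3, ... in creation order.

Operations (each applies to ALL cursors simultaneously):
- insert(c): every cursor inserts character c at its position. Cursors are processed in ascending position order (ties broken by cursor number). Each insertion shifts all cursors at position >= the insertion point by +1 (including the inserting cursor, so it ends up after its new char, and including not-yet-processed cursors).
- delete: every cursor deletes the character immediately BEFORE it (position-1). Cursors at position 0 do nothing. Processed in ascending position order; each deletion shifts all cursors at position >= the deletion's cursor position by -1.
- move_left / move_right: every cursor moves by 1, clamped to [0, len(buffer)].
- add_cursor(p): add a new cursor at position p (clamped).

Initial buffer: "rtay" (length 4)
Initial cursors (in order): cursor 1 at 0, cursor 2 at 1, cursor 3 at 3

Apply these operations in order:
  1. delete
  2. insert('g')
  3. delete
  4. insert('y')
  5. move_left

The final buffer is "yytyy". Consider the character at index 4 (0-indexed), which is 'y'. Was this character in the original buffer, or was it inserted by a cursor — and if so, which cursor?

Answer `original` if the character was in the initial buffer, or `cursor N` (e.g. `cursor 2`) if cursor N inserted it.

After op 1 (delete): buffer="ty" (len 2), cursors c1@0 c2@0 c3@1, authorship ..
After op 2 (insert('g')): buffer="ggtgy" (len 5), cursors c1@2 c2@2 c3@4, authorship 12.3.
After op 3 (delete): buffer="ty" (len 2), cursors c1@0 c2@0 c3@1, authorship ..
After op 4 (insert('y')): buffer="yytyy" (len 5), cursors c1@2 c2@2 c3@4, authorship 12.3.
After op 5 (move_left): buffer="yytyy" (len 5), cursors c1@1 c2@1 c3@3, authorship 12.3.
Authorship (.=original, N=cursor N): 1 2 . 3 .
Index 4: author = original

Answer: original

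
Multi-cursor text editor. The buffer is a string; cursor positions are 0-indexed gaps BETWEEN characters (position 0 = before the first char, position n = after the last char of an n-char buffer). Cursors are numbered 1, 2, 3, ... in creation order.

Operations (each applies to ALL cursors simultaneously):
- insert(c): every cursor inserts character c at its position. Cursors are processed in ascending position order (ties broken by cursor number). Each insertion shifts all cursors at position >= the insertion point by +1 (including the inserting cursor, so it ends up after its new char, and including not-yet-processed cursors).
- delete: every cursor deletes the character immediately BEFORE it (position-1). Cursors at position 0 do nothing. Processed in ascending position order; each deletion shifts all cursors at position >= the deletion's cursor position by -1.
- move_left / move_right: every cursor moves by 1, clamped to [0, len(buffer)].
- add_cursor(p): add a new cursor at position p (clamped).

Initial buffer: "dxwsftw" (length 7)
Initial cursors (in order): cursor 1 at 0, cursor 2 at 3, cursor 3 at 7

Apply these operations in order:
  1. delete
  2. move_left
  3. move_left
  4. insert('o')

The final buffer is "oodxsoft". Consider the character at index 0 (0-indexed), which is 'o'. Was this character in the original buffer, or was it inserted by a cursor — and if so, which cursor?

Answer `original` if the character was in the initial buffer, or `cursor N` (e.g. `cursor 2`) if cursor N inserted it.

Answer: cursor 1

Derivation:
After op 1 (delete): buffer="dxsft" (len 5), cursors c1@0 c2@2 c3@5, authorship .....
After op 2 (move_left): buffer="dxsft" (len 5), cursors c1@0 c2@1 c3@4, authorship .....
After op 3 (move_left): buffer="dxsft" (len 5), cursors c1@0 c2@0 c3@3, authorship .....
After op 4 (insert('o')): buffer="oodxsoft" (len 8), cursors c1@2 c2@2 c3@6, authorship 12...3..
Authorship (.=original, N=cursor N): 1 2 . . . 3 . .
Index 0: author = 1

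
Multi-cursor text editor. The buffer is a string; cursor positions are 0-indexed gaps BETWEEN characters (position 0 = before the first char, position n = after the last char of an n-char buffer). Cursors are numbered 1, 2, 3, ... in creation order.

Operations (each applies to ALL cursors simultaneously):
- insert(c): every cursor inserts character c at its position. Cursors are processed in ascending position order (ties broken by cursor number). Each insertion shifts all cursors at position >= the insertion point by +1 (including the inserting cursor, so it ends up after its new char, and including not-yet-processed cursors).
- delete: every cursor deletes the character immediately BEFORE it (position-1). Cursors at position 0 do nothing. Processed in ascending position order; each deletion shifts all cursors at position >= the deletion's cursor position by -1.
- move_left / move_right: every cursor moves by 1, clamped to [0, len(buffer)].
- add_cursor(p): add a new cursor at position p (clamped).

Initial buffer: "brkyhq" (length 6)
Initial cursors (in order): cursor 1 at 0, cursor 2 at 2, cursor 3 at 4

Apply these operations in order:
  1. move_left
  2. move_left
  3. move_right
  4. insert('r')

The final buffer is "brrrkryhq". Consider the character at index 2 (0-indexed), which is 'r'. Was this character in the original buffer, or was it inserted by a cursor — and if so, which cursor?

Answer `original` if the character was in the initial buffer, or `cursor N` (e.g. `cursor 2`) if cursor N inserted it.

Answer: cursor 2

Derivation:
After op 1 (move_left): buffer="brkyhq" (len 6), cursors c1@0 c2@1 c3@3, authorship ......
After op 2 (move_left): buffer="brkyhq" (len 6), cursors c1@0 c2@0 c3@2, authorship ......
After op 3 (move_right): buffer="brkyhq" (len 6), cursors c1@1 c2@1 c3@3, authorship ......
After op 4 (insert('r')): buffer="brrrkryhq" (len 9), cursors c1@3 c2@3 c3@6, authorship .12..3...
Authorship (.=original, N=cursor N): . 1 2 . . 3 . . .
Index 2: author = 2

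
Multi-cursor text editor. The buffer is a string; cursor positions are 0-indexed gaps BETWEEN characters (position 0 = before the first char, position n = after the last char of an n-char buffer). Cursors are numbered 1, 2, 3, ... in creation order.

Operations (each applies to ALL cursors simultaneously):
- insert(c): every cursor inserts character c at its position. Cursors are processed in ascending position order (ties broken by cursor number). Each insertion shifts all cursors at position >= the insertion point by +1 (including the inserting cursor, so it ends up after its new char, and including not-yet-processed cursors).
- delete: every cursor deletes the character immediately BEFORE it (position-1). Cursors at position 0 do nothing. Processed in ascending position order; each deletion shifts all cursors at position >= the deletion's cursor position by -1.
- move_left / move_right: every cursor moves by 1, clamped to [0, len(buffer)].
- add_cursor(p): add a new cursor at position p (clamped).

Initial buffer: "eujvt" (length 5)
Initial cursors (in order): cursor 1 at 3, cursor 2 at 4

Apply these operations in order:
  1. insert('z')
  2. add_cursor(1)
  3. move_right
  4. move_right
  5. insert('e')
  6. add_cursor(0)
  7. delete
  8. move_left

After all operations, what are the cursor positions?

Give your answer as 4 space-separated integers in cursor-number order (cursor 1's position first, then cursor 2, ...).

After op 1 (insert('z')): buffer="eujzvzt" (len 7), cursors c1@4 c2@6, authorship ...1.2.
After op 2 (add_cursor(1)): buffer="eujzvzt" (len 7), cursors c3@1 c1@4 c2@6, authorship ...1.2.
After op 3 (move_right): buffer="eujzvzt" (len 7), cursors c3@2 c1@5 c2@7, authorship ...1.2.
After op 4 (move_right): buffer="eujzvzt" (len 7), cursors c3@3 c1@6 c2@7, authorship ...1.2.
After op 5 (insert('e')): buffer="eujezvzete" (len 10), cursors c3@4 c1@8 c2@10, authorship ...31.21.2
After op 6 (add_cursor(0)): buffer="eujezvzete" (len 10), cursors c4@0 c3@4 c1@8 c2@10, authorship ...31.21.2
After op 7 (delete): buffer="eujzvzt" (len 7), cursors c4@0 c3@3 c1@6 c2@7, authorship ...1.2.
After op 8 (move_left): buffer="eujzvzt" (len 7), cursors c4@0 c3@2 c1@5 c2@6, authorship ...1.2.

Answer: 5 6 2 0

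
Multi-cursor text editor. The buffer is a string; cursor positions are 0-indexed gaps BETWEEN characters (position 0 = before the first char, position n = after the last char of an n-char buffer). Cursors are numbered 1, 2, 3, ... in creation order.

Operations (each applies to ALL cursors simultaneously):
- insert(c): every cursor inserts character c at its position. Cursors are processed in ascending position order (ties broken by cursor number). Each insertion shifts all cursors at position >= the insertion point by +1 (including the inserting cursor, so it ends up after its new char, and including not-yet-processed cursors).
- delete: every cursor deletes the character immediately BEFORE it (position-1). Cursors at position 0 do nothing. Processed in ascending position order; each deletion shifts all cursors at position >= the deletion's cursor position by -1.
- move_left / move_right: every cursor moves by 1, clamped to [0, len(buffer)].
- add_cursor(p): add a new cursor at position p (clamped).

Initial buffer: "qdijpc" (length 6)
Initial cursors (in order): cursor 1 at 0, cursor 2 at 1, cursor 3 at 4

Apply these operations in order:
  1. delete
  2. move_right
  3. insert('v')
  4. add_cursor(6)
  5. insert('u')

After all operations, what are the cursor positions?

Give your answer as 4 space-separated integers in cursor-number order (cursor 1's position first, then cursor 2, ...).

Answer: 5 5 10 10

Derivation:
After op 1 (delete): buffer="dipc" (len 4), cursors c1@0 c2@0 c3@2, authorship ....
After op 2 (move_right): buffer="dipc" (len 4), cursors c1@1 c2@1 c3@3, authorship ....
After op 3 (insert('v')): buffer="dvvipvc" (len 7), cursors c1@3 c2@3 c3@6, authorship .12..3.
After op 4 (add_cursor(6)): buffer="dvvipvc" (len 7), cursors c1@3 c2@3 c3@6 c4@6, authorship .12..3.
After op 5 (insert('u')): buffer="dvvuuipvuuc" (len 11), cursors c1@5 c2@5 c3@10 c4@10, authorship .1212..334.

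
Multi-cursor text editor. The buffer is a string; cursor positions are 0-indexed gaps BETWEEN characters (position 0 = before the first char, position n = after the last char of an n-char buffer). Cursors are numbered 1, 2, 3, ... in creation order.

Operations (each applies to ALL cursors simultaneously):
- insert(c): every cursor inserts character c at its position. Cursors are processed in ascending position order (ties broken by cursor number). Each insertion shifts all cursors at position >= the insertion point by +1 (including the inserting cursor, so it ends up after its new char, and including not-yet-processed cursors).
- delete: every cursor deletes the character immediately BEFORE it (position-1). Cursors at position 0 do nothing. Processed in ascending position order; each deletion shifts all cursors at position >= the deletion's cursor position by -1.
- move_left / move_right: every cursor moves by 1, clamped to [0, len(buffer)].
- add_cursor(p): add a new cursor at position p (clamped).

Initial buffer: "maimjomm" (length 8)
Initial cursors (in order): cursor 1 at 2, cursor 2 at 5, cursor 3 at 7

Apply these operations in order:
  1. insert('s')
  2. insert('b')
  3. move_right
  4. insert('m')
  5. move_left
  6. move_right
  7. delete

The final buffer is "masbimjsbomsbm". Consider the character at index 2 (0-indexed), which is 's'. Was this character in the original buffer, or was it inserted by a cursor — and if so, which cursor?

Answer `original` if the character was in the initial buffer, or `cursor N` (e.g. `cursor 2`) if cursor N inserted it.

Answer: cursor 1

Derivation:
After op 1 (insert('s')): buffer="masimjsomsm" (len 11), cursors c1@3 c2@7 c3@10, authorship ..1...2..3.
After op 2 (insert('b')): buffer="masbimjsbomsbm" (len 14), cursors c1@4 c2@9 c3@13, authorship ..11...22..33.
After op 3 (move_right): buffer="masbimjsbomsbm" (len 14), cursors c1@5 c2@10 c3@14, authorship ..11...22..33.
After op 4 (insert('m')): buffer="masbimmjsbommsbmm" (len 17), cursors c1@6 c2@12 c3@17, authorship ..11.1..22.2.33.3
After op 5 (move_left): buffer="masbimmjsbommsbmm" (len 17), cursors c1@5 c2@11 c3@16, authorship ..11.1..22.2.33.3
After op 6 (move_right): buffer="masbimmjsbommsbmm" (len 17), cursors c1@6 c2@12 c3@17, authorship ..11.1..22.2.33.3
After op 7 (delete): buffer="masbimjsbomsbm" (len 14), cursors c1@5 c2@10 c3@14, authorship ..11...22..33.
Authorship (.=original, N=cursor N): . . 1 1 . . . 2 2 . . 3 3 .
Index 2: author = 1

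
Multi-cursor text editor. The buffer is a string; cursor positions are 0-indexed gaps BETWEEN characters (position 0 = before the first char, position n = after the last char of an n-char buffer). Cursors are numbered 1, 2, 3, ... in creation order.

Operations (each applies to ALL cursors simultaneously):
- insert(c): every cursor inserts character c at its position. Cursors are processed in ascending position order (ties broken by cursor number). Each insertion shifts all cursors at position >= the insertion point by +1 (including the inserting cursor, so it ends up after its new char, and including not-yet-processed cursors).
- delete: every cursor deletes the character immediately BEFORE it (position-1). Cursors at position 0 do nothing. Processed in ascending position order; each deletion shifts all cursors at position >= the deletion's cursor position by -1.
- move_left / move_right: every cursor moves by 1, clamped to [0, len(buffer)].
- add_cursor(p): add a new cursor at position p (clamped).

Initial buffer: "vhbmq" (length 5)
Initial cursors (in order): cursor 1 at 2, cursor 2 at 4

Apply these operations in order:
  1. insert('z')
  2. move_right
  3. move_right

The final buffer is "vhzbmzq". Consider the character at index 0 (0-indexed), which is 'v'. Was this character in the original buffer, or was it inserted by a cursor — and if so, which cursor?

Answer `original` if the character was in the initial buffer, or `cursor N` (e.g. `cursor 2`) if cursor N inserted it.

Answer: original

Derivation:
After op 1 (insert('z')): buffer="vhzbmzq" (len 7), cursors c1@3 c2@6, authorship ..1..2.
After op 2 (move_right): buffer="vhzbmzq" (len 7), cursors c1@4 c2@7, authorship ..1..2.
After op 3 (move_right): buffer="vhzbmzq" (len 7), cursors c1@5 c2@7, authorship ..1..2.
Authorship (.=original, N=cursor N): . . 1 . . 2 .
Index 0: author = original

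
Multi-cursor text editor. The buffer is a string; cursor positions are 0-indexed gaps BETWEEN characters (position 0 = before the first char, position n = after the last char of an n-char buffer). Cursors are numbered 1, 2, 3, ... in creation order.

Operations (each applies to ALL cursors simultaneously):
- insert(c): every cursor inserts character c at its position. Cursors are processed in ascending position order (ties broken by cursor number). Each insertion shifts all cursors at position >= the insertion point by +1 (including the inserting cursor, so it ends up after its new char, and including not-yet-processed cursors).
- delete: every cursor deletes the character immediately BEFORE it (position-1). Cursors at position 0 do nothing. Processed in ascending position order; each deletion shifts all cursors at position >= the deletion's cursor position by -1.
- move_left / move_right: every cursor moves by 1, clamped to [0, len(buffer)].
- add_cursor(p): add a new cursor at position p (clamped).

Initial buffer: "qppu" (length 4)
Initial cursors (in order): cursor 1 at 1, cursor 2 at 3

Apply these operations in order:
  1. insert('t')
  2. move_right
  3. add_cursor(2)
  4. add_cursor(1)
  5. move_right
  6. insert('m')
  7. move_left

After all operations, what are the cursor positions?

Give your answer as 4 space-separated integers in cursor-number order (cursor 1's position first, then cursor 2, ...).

Answer: 6 9 4 2

Derivation:
After op 1 (insert('t')): buffer="qtpptu" (len 6), cursors c1@2 c2@5, authorship .1..2.
After op 2 (move_right): buffer="qtpptu" (len 6), cursors c1@3 c2@6, authorship .1..2.
After op 3 (add_cursor(2)): buffer="qtpptu" (len 6), cursors c3@2 c1@3 c2@6, authorship .1..2.
After op 4 (add_cursor(1)): buffer="qtpptu" (len 6), cursors c4@1 c3@2 c1@3 c2@6, authorship .1..2.
After op 5 (move_right): buffer="qtpptu" (len 6), cursors c4@2 c3@3 c1@4 c2@6, authorship .1..2.
After op 6 (insert('m')): buffer="qtmpmpmtum" (len 10), cursors c4@3 c3@5 c1@7 c2@10, authorship .14.3.12.2
After op 7 (move_left): buffer="qtmpmpmtum" (len 10), cursors c4@2 c3@4 c1@6 c2@9, authorship .14.3.12.2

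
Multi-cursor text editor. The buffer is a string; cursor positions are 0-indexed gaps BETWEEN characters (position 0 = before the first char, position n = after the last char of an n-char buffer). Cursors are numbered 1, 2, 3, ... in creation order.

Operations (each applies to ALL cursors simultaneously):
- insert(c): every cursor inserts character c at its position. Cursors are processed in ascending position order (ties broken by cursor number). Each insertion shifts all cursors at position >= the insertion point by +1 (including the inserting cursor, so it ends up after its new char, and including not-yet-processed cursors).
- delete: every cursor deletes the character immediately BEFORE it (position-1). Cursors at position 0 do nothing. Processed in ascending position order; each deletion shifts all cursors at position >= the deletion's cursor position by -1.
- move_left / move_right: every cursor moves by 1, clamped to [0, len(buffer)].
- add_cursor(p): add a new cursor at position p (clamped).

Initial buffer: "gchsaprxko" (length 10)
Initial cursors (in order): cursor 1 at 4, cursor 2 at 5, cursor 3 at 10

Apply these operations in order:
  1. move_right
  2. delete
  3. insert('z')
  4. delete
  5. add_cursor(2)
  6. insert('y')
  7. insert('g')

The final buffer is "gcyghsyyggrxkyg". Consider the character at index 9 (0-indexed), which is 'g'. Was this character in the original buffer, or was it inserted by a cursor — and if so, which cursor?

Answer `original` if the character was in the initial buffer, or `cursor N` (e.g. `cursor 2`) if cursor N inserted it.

After op 1 (move_right): buffer="gchsaprxko" (len 10), cursors c1@5 c2@6 c3@10, authorship ..........
After op 2 (delete): buffer="gchsrxk" (len 7), cursors c1@4 c2@4 c3@7, authorship .......
After op 3 (insert('z')): buffer="gchszzrxkz" (len 10), cursors c1@6 c2@6 c3@10, authorship ....12...3
After op 4 (delete): buffer="gchsrxk" (len 7), cursors c1@4 c2@4 c3@7, authorship .......
After op 5 (add_cursor(2)): buffer="gchsrxk" (len 7), cursors c4@2 c1@4 c2@4 c3@7, authorship .......
After op 6 (insert('y')): buffer="gcyhsyyrxky" (len 11), cursors c4@3 c1@7 c2@7 c3@11, authorship ..4..12...3
After op 7 (insert('g')): buffer="gcyghsyyggrxkyg" (len 15), cursors c4@4 c1@10 c2@10 c3@15, authorship ..44..1212...33
Authorship (.=original, N=cursor N): . . 4 4 . . 1 2 1 2 . . . 3 3
Index 9: author = 2

Answer: cursor 2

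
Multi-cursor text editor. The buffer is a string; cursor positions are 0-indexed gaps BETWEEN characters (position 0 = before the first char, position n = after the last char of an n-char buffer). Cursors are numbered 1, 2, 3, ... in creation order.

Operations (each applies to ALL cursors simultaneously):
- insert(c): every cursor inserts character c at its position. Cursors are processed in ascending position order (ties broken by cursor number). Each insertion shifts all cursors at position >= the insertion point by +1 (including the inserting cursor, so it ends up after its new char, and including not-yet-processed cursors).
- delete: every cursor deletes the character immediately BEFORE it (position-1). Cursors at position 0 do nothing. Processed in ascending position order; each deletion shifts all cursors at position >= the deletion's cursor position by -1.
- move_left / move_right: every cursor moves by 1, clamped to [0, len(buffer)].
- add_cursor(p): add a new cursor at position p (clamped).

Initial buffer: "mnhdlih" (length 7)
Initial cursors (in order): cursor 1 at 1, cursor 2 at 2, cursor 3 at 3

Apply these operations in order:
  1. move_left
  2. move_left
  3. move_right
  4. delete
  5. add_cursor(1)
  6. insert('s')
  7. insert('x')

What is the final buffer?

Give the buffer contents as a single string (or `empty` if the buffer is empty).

Answer: sssxxxhsxdlih

Derivation:
After op 1 (move_left): buffer="mnhdlih" (len 7), cursors c1@0 c2@1 c3@2, authorship .......
After op 2 (move_left): buffer="mnhdlih" (len 7), cursors c1@0 c2@0 c3@1, authorship .......
After op 3 (move_right): buffer="mnhdlih" (len 7), cursors c1@1 c2@1 c3@2, authorship .......
After op 4 (delete): buffer="hdlih" (len 5), cursors c1@0 c2@0 c3@0, authorship .....
After op 5 (add_cursor(1)): buffer="hdlih" (len 5), cursors c1@0 c2@0 c3@0 c4@1, authorship .....
After op 6 (insert('s')): buffer="ssshsdlih" (len 9), cursors c1@3 c2@3 c3@3 c4@5, authorship 123.4....
After op 7 (insert('x')): buffer="sssxxxhsxdlih" (len 13), cursors c1@6 c2@6 c3@6 c4@9, authorship 123123.44....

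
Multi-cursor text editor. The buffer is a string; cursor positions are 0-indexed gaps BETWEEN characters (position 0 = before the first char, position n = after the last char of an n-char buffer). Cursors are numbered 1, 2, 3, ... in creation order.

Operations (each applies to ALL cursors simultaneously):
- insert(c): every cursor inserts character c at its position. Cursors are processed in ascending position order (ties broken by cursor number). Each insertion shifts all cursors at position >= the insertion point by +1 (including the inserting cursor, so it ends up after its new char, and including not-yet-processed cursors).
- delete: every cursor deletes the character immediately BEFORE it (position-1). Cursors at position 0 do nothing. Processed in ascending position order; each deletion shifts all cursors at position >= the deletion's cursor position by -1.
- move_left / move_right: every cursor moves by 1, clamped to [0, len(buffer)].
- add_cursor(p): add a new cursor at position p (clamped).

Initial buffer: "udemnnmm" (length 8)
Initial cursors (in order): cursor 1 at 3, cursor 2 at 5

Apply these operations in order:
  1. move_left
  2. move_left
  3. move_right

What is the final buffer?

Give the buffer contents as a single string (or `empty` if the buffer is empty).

Answer: udemnnmm

Derivation:
After op 1 (move_left): buffer="udemnnmm" (len 8), cursors c1@2 c2@4, authorship ........
After op 2 (move_left): buffer="udemnnmm" (len 8), cursors c1@1 c2@3, authorship ........
After op 3 (move_right): buffer="udemnnmm" (len 8), cursors c1@2 c2@4, authorship ........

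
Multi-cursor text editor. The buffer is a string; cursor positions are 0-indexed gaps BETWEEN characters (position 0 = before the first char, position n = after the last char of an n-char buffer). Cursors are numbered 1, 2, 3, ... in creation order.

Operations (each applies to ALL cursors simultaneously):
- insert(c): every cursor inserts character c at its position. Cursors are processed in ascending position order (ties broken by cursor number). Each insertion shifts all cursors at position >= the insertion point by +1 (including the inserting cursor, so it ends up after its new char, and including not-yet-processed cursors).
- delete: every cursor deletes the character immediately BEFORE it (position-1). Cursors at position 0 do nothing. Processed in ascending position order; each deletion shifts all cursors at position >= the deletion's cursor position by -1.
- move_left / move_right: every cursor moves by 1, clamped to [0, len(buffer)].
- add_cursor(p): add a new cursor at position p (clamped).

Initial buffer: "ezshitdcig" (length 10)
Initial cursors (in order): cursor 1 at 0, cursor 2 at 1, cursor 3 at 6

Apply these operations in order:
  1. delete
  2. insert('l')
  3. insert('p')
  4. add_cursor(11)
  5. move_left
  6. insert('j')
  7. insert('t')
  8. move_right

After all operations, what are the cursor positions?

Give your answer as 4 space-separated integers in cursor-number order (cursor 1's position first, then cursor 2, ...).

Answer: 8 8 16 19

Derivation:
After op 1 (delete): buffer="zshidcig" (len 8), cursors c1@0 c2@0 c3@4, authorship ........
After op 2 (insert('l')): buffer="llzshildcig" (len 11), cursors c1@2 c2@2 c3@7, authorship 12....3....
After op 3 (insert('p')): buffer="llppzshilpdcig" (len 14), cursors c1@4 c2@4 c3@10, authorship 1212....33....
After op 4 (add_cursor(11)): buffer="llppzshilpdcig" (len 14), cursors c1@4 c2@4 c3@10 c4@11, authorship 1212....33....
After op 5 (move_left): buffer="llppzshilpdcig" (len 14), cursors c1@3 c2@3 c3@9 c4@10, authorship 1212....33....
After op 6 (insert('j')): buffer="llpjjpzshiljpjdcig" (len 18), cursors c1@5 c2@5 c3@12 c4@14, authorship 121122....3334....
After op 7 (insert('t')): buffer="llpjjttpzshiljtpjtdcig" (len 22), cursors c1@7 c2@7 c3@15 c4@18, authorship 12112122....333344....
After op 8 (move_right): buffer="llpjjttpzshiljtpjtdcig" (len 22), cursors c1@8 c2@8 c3@16 c4@19, authorship 12112122....333344....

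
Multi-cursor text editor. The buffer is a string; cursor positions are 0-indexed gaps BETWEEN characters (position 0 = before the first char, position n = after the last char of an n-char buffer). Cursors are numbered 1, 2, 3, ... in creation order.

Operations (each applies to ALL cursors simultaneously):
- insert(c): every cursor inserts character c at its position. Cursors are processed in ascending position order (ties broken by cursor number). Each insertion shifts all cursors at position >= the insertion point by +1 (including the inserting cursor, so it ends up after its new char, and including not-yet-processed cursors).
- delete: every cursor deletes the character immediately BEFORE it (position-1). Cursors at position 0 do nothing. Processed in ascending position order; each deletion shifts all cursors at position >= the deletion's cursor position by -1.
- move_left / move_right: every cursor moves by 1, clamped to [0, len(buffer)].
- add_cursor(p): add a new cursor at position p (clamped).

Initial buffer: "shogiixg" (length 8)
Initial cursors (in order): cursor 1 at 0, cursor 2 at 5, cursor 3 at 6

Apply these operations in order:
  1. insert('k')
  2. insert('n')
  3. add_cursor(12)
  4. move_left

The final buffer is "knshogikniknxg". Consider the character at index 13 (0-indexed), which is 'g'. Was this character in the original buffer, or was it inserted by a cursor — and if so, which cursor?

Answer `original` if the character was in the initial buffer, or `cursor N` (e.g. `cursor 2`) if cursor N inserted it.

Answer: original

Derivation:
After op 1 (insert('k')): buffer="kshogikikxg" (len 11), cursors c1@1 c2@7 c3@9, authorship 1.....2.3..
After op 2 (insert('n')): buffer="knshogikniknxg" (len 14), cursors c1@2 c2@9 c3@12, authorship 11.....22.33..
After op 3 (add_cursor(12)): buffer="knshogikniknxg" (len 14), cursors c1@2 c2@9 c3@12 c4@12, authorship 11.....22.33..
After op 4 (move_left): buffer="knshogikniknxg" (len 14), cursors c1@1 c2@8 c3@11 c4@11, authorship 11.....22.33..
Authorship (.=original, N=cursor N): 1 1 . . . . . 2 2 . 3 3 . .
Index 13: author = original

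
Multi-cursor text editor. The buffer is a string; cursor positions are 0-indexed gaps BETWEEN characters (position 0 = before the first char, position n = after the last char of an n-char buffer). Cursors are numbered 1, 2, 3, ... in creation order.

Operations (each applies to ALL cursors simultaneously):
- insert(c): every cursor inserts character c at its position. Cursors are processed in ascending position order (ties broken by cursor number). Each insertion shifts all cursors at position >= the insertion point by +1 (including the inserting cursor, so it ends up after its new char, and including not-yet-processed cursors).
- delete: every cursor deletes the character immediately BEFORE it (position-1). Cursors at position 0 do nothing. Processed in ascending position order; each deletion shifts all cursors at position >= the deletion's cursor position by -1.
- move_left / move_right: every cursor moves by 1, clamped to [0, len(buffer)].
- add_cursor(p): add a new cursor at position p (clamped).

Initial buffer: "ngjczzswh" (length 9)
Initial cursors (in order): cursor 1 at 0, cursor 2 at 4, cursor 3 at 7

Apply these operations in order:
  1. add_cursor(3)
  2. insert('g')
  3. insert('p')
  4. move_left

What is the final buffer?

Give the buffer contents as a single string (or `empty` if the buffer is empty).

After op 1 (add_cursor(3)): buffer="ngjczzswh" (len 9), cursors c1@0 c4@3 c2@4 c3@7, authorship .........
After op 2 (insert('g')): buffer="gngjgcgzzsgwh" (len 13), cursors c1@1 c4@5 c2@7 c3@11, authorship 1...4.2...3..
After op 3 (insert('p')): buffer="gpngjgpcgpzzsgpwh" (len 17), cursors c1@2 c4@7 c2@10 c3@15, authorship 11...44.22...33..
After op 4 (move_left): buffer="gpngjgpcgpzzsgpwh" (len 17), cursors c1@1 c4@6 c2@9 c3@14, authorship 11...44.22...33..

Answer: gpngjgpcgpzzsgpwh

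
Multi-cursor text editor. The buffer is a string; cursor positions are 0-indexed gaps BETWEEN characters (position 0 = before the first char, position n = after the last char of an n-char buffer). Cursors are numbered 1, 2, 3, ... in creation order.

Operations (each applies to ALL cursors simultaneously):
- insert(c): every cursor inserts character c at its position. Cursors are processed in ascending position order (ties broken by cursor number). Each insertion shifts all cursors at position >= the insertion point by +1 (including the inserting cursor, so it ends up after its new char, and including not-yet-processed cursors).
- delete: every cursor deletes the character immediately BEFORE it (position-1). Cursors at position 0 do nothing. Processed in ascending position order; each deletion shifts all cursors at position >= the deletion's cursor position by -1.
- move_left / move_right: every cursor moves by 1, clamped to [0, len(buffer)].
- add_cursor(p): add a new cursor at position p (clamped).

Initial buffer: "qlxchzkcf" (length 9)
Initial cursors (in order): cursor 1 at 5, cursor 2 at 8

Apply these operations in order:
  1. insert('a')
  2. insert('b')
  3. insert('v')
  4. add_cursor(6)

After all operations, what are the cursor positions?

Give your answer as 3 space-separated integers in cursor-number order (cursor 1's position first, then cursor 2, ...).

Answer: 8 14 6

Derivation:
After op 1 (insert('a')): buffer="qlxchazkcaf" (len 11), cursors c1@6 c2@10, authorship .....1...2.
After op 2 (insert('b')): buffer="qlxchabzkcabf" (len 13), cursors c1@7 c2@12, authorship .....11...22.
After op 3 (insert('v')): buffer="qlxchabvzkcabvf" (len 15), cursors c1@8 c2@14, authorship .....111...222.
After op 4 (add_cursor(6)): buffer="qlxchabvzkcabvf" (len 15), cursors c3@6 c1@8 c2@14, authorship .....111...222.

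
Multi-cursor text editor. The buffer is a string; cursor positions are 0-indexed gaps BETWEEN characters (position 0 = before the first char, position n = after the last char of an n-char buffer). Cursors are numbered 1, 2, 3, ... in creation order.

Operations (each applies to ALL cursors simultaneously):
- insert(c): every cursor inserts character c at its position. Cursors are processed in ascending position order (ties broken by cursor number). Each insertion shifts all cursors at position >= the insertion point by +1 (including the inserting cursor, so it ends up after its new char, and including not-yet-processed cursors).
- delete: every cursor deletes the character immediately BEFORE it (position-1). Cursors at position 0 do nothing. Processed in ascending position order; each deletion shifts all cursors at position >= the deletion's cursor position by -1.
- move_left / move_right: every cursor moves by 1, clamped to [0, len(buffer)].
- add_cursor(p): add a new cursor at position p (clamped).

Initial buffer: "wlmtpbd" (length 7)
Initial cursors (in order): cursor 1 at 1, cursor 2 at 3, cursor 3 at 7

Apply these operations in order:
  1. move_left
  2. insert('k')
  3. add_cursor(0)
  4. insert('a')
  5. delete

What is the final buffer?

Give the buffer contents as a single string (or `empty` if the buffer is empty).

After op 1 (move_left): buffer="wlmtpbd" (len 7), cursors c1@0 c2@2 c3@6, authorship .......
After op 2 (insert('k')): buffer="kwlkmtpbkd" (len 10), cursors c1@1 c2@4 c3@9, authorship 1..2....3.
After op 3 (add_cursor(0)): buffer="kwlkmtpbkd" (len 10), cursors c4@0 c1@1 c2@4 c3@9, authorship 1..2....3.
After op 4 (insert('a')): buffer="akawlkamtpbkad" (len 14), cursors c4@1 c1@3 c2@7 c3@13, authorship 411..22....33.
After op 5 (delete): buffer="kwlkmtpbkd" (len 10), cursors c4@0 c1@1 c2@4 c3@9, authorship 1..2....3.

Answer: kwlkmtpbkd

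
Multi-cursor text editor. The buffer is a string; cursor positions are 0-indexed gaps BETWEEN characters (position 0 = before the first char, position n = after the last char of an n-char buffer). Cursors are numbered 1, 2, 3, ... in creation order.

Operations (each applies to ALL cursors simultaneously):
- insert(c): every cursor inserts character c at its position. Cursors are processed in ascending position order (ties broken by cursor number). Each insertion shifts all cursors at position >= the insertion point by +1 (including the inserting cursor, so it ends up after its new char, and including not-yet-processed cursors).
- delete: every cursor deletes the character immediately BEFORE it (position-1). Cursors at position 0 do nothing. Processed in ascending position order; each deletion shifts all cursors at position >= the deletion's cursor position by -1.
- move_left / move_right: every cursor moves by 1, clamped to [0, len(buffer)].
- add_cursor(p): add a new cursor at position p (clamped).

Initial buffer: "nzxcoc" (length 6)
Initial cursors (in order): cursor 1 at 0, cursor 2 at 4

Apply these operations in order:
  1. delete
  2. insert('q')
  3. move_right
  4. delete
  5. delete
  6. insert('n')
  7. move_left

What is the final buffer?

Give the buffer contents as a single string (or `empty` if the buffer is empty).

Answer: nzxnc

Derivation:
After op 1 (delete): buffer="nzxoc" (len 5), cursors c1@0 c2@3, authorship .....
After op 2 (insert('q')): buffer="qnzxqoc" (len 7), cursors c1@1 c2@5, authorship 1...2..
After op 3 (move_right): buffer="qnzxqoc" (len 7), cursors c1@2 c2@6, authorship 1...2..
After op 4 (delete): buffer="qzxqc" (len 5), cursors c1@1 c2@4, authorship 1..2.
After op 5 (delete): buffer="zxc" (len 3), cursors c1@0 c2@2, authorship ...
After op 6 (insert('n')): buffer="nzxnc" (len 5), cursors c1@1 c2@4, authorship 1..2.
After op 7 (move_left): buffer="nzxnc" (len 5), cursors c1@0 c2@3, authorship 1..2.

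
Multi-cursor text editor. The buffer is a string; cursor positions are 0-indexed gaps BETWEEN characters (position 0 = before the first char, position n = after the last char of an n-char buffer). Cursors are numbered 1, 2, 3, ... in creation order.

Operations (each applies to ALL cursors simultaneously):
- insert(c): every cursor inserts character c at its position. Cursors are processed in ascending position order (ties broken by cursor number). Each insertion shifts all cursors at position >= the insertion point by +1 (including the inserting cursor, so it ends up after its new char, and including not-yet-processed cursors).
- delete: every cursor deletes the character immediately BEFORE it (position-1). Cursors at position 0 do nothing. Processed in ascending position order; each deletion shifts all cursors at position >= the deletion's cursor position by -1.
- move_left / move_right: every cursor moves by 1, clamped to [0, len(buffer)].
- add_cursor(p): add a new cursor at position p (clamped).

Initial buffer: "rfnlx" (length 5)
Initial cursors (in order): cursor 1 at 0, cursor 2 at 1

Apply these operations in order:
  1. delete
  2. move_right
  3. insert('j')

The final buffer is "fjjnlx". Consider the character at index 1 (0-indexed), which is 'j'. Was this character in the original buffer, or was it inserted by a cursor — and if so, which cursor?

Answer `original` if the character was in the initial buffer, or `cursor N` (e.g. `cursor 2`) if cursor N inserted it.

After op 1 (delete): buffer="fnlx" (len 4), cursors c1@0 c2@0, authorship ....
After op 2 (move_right): buffer="fnlx" (len 4), cursors c1@1 c2@1, authorship ....
After op 3 (insert('j')): buffer="fjjnlx" (len 6), cursors c1@3 c2@3, authorship .12...
Authorship (.=original, N=cursor N): . 1 2 . . .
Index 1: author = 1

Answer: cursor 1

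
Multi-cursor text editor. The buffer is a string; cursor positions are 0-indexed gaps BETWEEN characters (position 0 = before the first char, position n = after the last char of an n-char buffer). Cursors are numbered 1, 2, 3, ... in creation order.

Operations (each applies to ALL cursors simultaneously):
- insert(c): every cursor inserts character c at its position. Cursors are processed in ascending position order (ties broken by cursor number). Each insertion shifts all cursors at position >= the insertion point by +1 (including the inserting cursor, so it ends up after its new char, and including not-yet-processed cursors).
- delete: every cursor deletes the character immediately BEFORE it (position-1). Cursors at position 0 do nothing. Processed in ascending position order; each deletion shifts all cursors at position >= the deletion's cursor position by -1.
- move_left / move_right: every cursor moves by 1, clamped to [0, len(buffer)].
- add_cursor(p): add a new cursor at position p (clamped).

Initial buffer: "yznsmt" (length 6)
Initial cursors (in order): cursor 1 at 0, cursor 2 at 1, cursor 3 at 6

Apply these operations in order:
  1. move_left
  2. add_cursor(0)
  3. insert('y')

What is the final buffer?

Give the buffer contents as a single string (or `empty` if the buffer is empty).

After op 1 (move_left): buffer="yznsmt" (len 6), cursors c1@0 c2@0 c3@5, authorship ......
After op 2 (add_cursor(0)): buffer="yznsmt" (len 6), cursors c1@0 c2@0 c4@0 c3@5, authorship ......
After op 3 (insert('y')): buffer="yyyyznsmyt" (len 10), cursors c1@3 c2@3 c4@3 c3@9, authorship 124.....3.

Answer: yyyyznsmyt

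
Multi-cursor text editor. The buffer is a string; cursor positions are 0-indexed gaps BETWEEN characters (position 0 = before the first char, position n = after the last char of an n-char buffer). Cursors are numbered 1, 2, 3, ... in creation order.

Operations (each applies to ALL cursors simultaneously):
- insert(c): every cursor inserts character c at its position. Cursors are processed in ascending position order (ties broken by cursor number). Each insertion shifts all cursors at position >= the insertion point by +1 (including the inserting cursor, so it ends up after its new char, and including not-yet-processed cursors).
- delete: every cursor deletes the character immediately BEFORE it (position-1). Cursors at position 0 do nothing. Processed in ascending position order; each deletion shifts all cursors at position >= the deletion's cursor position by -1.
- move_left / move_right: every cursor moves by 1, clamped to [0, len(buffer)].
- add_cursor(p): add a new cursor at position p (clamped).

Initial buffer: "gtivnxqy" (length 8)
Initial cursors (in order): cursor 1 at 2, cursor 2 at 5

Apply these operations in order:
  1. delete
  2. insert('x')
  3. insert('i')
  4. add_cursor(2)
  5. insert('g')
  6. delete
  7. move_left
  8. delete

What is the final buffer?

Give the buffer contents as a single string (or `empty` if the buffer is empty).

Answer: iivixqy

Derivation:
After op 1 (delete): buffer="givxqy" (len 6), cursors c1@1 c2@3, authorship ......
After op 2 (insert('x')): buffer="gxivxxqy" (len 8), cursors c1@2 c2@5, authorship .1..2...
After op 3 (insert('i')): buffer="gxiivxixqy" (len 10), cursors c1@3 c2@7, authorship .11..22...
After op 4 (add_cursor(2)): buffer="gxiivxixqy" (len 10), cursors c3@2 c1@3 c2@7, authorship .11..22...
After op 5 (insert('g')): buffer="gxgigivxigxqy" (len 13), cursors c3@3 c1@5 c2@10, authorship .1311..222...
After op 6 (delete): buffer="gxiivxixqy" (len 10), cursors c3@2 c1@3 c2@7, authorship .11..22...
After op 7 (move_left): buffer="gxiivxixqy" (len 10), cursors c3@1 c1@2 c2@6, authorship .11..22...
After op 8 (delete): buffer="iivixqy" (len 7), cursors c1@0 c3@0 c2@3, authorship 1..2...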